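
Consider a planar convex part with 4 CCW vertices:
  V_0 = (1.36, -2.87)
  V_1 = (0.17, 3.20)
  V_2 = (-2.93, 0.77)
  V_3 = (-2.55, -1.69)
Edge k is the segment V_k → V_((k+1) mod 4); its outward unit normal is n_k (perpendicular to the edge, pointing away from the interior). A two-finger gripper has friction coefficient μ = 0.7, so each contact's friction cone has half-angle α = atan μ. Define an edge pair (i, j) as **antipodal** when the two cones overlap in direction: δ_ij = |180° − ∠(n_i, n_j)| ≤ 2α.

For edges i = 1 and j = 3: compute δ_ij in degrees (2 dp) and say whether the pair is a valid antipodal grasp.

α = atan 0.7 = 34.99°;  2α = 69.98°
edge 1: e_1 = (-3.10, -2.43);  n_1 = (-0.6169, +0.7870)
edge 3: e_3 = (+3.91, -1.18);  n_3 = (-0.2889, -0.9574)
∠(n_1, n_3) = 125.11°
δ = |180° − 125.11°| = 54.89°
54.89° ≤ 2α = 69.98°  →  valid

δ = 54.89°, valid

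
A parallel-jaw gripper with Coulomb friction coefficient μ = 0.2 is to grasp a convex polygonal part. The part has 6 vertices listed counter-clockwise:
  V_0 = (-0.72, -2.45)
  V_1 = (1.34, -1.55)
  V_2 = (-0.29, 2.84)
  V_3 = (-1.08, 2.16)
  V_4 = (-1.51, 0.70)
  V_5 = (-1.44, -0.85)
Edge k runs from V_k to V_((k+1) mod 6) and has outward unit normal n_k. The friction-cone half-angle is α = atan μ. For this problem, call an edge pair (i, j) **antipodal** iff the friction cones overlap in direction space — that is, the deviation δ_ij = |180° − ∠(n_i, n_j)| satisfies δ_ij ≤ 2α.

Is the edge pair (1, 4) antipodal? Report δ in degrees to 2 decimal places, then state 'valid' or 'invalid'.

δ = 17.78°, valid

α = atan 0.2 = 11.31°;  2α = 22.62°
edge 1: e_1 = (-1.63, +4.39);  n_1 = (+0.9375, +0.3481)
edge 4: e_4 = (+0.07, -1.55);  n_4 = (-0.9990, -0.0451)
∠(n_1, n_4) = 162.22°
δ = |180° − 162.22°| = 17.78°
17.78° ≤ 2α = 22.62°  →  valid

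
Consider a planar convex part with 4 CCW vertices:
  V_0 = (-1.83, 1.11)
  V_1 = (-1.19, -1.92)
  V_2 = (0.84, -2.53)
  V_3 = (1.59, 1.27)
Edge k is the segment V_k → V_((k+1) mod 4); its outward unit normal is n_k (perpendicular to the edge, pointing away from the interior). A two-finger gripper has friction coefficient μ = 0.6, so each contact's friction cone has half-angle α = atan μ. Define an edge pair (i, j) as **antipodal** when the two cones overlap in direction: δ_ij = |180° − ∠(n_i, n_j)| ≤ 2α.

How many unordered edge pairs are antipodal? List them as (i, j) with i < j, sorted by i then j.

α = atan 0.6 = 30.96°;  2α = 61.93°
n_0 = (-0.9784, -0.2067)
n_1 = (-0.2878, -0.9577)
n_2 = (+0.9811, -0.1936)
n_3 = (-0.0467, +0.9989)
  (0,1): δ = 118.65°  ·
  (0,2): δ = 23.09°  ✓
  (0,3): δ = 80.75°  ·
  (1,2): δ = 84.44°  ·
  (1,3): δ = 19.40°  ✓
  (2,3): δ = 76.16°  ·
antipodal pairs: 2

count = 2; pairs: (0,2), (1,3)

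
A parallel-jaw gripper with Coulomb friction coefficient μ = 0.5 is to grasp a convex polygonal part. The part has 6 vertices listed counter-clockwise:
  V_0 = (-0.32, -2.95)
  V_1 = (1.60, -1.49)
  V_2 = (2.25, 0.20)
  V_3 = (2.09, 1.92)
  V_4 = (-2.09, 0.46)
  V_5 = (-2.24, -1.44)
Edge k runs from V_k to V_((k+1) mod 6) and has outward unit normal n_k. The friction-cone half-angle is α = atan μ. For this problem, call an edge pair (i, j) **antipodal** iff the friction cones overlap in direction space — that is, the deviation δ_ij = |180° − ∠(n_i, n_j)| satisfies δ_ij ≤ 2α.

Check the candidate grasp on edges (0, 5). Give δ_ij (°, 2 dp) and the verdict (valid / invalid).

δ = 104.57°, invalid

α = atan 0.5 = 26.57°;  2α = 53.13°
edge 0: e_0 = (+1.92, +1.46);  n_0 = (+0.6053, -0.7960)
edge 5: e_5 = (+1.92, -1.51);  n_5 = (-0.6182, -0.7860)
∠(n_0, n_5) = 75.43°
δ = |180° − 75.43°| = 104.57°
104.57° > 2α = 53.13°  →  invalid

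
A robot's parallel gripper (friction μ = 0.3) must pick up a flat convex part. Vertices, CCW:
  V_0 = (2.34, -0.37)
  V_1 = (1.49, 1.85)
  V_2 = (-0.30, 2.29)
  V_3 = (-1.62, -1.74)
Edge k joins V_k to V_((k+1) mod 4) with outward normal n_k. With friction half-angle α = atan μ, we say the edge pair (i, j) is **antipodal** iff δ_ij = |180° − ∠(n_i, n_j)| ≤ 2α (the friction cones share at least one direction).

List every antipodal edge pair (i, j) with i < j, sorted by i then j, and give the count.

count = 1; pairs: (1,3)

α = atan 0.3 = 16.70°;  2α = 33.40°
n_0 = (+0.9339, +0.3576)
n_1 = (+0.2387, +0.9711)
n_2 = (-0.9503, +0.3113)
n_3 = (+0.3269, -0.9450)
  (0,1): δ = 124.76°  ·
  (0,2): δ = 39.09°  ·
  (0,3): δ = 88.13°  ·
  (1,2): δ = 94.33°  ·
  (1,3): δ = 32.89°  ✓
  (2,3): δ = 52.78°  ·
antipodal pairs: 1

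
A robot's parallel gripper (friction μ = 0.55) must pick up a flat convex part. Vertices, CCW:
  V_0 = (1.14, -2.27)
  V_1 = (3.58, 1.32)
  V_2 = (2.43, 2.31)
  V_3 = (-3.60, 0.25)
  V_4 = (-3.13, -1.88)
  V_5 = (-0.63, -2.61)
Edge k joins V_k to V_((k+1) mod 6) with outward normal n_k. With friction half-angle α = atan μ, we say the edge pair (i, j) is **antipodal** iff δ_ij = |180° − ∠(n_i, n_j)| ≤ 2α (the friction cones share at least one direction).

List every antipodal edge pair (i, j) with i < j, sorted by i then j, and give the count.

α = atan 0.55 = 28.81°;  2α = 57.62°
n_0 = (+0.8271, -0.5621)
n_1 = (+0.6524, +0.7579)
n_2 = (-0.3233, +0.9463)
n_3 = (-0.9765, -0.2155)
n_4 = (-0.2803, -0.9599)
n_5 = (+0.1886, -0.9820)
  (0,1): δ = 96.52°  ·
  (0,2): δ = 36.94°  ✓
  (0,3): δ = 46.65°  ✓
  (0,4): δ = 107.92°  ·
  (0,5): δ = 135.08°  ·
  (1,2): δ = 120.41°  ·
  (1,3): δ = 36.83°  ✓
  (1,4): δ = 24.45°  ✓
  (1,5): δ = 51.60°  ✓
  (2,3): δ = 96.42°  ·
  (2,4): δ = 35.14°  ✓
  (2,5): δ = 7.99°  ✓
  (3,4): δ = 118.72°  ·
  (3,5): δ = 91.57°  ·
  (4,5): δ = 152.85°  ·
antipodal pairs: 7

count = 7; pairs: (0,2), (0,3), (1,3), (1,4), (1,5), (2,4), (2,5)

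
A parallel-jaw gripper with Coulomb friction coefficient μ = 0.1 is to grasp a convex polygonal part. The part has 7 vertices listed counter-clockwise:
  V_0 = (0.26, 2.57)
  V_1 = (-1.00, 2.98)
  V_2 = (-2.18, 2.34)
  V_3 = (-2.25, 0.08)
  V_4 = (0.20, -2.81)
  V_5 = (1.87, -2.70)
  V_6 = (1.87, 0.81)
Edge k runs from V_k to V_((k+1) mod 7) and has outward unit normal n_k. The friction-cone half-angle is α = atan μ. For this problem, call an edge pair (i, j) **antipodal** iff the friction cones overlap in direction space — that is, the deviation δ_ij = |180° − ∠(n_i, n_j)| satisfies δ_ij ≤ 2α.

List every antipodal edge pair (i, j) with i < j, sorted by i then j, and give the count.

α = atan 0.1 = 5.71°;  2α = 11.42°
n_0 = (+0.3094, +0.9509)
n_1 = (-0.4768, +0.8790)
n_2 = (-0.9995, +0.0310)
n_3 = (-0.7628, -0.6467)
n_4 = (+0.0657, -0.9978)
n_5 = (+1.0000, -0.0000)
n_6 = (+0.7378, +0.6750)
  (0,1): δ = 133.50°  ·
  (0,2): δ = 73.75°  ·
  (0,3): δ = 31.69°  ·
  (0,4): δ = 21.79°  ·
  (0,5): δ = 108.02°  ·
  (0,6): δ = 150.48°  ·
  (1,2): δ = 120.25°  ·
  (1,3): δ = 78.18°  ·
  (1,4): δ = 24.71°  ·
  (1,5): δ = 61.53°  ·
  (1,6): δ = 103.98°  ·
  (2,3): δ = 137.94°  ·
  (2,4): δ = 84.46°  ·
  (2,5): δ = 1.77°  ✓
  (2,6): δ = 44.23°  ·
  (3,4): δ = 126.52°  ·
  (3,5): δ = 40.29°  ·
  (3,6): δ = 2.16°  ✓
  (4,5): δ = 93.77°  ·
  (4,6): δ = 51.32°  ·
  (5,6): δ = 137.55°  ·
antipodal pairs: 2

count = 2; pairs: (2,5), (3,6)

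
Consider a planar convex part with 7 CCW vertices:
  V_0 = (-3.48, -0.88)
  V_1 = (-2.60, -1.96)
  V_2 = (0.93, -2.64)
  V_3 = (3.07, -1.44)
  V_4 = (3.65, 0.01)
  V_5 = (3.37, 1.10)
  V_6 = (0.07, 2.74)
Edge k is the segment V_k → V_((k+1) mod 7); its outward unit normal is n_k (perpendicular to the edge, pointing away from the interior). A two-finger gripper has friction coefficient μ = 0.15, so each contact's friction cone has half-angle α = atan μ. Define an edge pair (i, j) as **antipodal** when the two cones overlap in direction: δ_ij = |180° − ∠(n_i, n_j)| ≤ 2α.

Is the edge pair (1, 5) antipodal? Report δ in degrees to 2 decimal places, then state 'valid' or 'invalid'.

α = atan 0.15 = 8.53°;  2α = 17.06°
edge 1: e_1 = (+3.53, -0.68);  n_1 = (-0.1892, -0.9819)
edge 5: e_5 = (-3.30, +1.64);  n_5 = (+0.4450, +0.8955)
∠(n_1, n_5) = 164.48°
δ = |180° − 164.48°| = 15.52°
15.52° ≤ 2α = 17.06°  →  valid

δ = 15.52°, valid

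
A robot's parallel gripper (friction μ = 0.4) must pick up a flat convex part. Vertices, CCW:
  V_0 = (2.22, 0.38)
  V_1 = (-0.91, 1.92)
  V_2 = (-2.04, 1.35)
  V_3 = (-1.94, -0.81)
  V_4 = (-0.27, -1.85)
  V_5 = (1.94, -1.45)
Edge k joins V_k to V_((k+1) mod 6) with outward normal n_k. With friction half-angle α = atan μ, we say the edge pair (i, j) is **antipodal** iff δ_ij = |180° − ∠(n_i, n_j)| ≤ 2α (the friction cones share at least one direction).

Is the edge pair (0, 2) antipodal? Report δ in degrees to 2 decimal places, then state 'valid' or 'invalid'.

δ = 61.15°, invalid

α = atan 0.4 = 21.80°;  2α = 43.60°
edge 0: e_0 = (-3.13, +1.54);  n_0 = (+0.4415, +0.8973)
edge 2: e_2 = (+0.10, -2.16);  n_2 = (-0.9989, -0.0462)
∠(n_0, n_2) = 118.85°
δ = |180° − 118.85°| = 61.15°
61.15° > 2α = 43.60°  →  invalid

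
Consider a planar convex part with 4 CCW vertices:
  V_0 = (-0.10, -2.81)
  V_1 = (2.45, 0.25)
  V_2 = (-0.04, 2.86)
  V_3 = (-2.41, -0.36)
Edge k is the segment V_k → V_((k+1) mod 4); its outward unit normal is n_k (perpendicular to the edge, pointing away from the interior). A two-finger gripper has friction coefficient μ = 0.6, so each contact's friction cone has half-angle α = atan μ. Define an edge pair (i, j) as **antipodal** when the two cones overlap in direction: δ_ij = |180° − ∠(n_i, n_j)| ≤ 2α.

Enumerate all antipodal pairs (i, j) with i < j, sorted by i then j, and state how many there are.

count = 2; pairs: (0,2), (1,3)

α = atan 0.6 = 30.96°;  2α = 61.93°
n_0 = (+0.7682, -0.6402)
n_1 = (+0.7235, +0.6903)
n_2 = (-0.8054, +0.5928)
n_3 = (-0.7276, -0.6860)
  (0,1): δ = 96.54°  ·
  (0,2): δ = 3.45°  ✓
  (0,3): δ = 83.12°  ·
  (1,2): δ = 80.01°  ·
  (1,3): δ = 0.34°  ✓
  (2,3): δ = 100.33°  ·
antipodal pairs: 2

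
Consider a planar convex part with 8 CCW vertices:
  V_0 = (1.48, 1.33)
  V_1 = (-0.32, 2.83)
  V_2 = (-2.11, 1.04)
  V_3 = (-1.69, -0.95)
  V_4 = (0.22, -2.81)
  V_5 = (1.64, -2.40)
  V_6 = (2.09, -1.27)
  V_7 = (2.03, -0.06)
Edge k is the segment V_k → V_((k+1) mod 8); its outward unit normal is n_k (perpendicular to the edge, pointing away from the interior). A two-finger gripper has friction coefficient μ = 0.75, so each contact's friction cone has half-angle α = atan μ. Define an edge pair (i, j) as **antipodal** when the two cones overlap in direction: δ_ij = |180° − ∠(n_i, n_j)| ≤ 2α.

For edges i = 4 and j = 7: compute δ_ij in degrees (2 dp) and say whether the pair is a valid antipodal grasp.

δ = 84.52°, invalid

α = atan 0.75 = 36.87°;  2α = 73.74°
edge 4: e_4 = (+1.42, +0.41);  n_4 = (+0.2774, -0.9608)
edge 7: e_7 = (-0.55, +1.39);  n_7 = (+0.9299, +0.3679)
∠(n_4, n_7) = 95.48°
δ = |180° − 95.48°| = 84.52°
84.52° > 2α = 73.74°  →  invalid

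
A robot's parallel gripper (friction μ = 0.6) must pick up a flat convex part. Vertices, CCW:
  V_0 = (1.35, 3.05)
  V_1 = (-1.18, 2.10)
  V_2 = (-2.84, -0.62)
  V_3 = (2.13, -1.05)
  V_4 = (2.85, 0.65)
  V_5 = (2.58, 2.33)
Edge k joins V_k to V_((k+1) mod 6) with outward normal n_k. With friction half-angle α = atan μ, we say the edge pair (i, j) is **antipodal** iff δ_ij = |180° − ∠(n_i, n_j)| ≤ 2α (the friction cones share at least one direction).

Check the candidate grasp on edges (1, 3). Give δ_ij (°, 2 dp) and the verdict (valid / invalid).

δ = 8.44°, valid

α = atan 0.6 = 30.96°;  2α = 61.93°
edge 1: e_1 = (-1.66, -2.72);  n_1 = (-0.8536, +0.5209)
edge 3: e_3 = (+0.72, +1.70);  n_3 = (+0.9208, -0.3900)
∠(n_1, n_3) = 171.56°
δ = |180° − 171.56°| = 8.44°
8.44° ≤ 2α = 61.93°  →  valid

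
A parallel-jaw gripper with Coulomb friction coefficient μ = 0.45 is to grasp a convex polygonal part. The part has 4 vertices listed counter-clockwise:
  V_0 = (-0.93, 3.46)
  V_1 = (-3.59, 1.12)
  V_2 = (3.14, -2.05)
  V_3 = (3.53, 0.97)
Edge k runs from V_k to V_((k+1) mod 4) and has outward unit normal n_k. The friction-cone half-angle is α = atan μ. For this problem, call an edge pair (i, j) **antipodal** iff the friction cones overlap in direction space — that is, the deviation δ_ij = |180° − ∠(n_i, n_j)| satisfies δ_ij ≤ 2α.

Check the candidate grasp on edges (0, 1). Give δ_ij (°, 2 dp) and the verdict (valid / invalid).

α = atan 0.45 = 24.23°;  2α = 48.46°
edge 0: e_0 = (-2.66, -2.34);  n_0 = (-0.6605, +0.7508)
edge 1: e_1 = (+6.73, -3.17);  n_1 = (-0.4261, -0.9047)
∠(n_0, n_1) = 113.44°
δ = |180° − 113.44°| = 66.56°
66.56° > 2α = 48.46°  →  invalid

δ = 66.56°, invalid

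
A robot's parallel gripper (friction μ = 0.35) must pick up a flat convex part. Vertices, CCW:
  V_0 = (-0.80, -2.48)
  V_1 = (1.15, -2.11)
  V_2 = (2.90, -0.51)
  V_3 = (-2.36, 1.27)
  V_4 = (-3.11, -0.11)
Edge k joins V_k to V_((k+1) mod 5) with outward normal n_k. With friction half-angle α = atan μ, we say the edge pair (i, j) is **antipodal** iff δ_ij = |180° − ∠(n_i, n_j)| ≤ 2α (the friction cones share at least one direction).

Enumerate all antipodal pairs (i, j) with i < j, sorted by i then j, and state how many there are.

count = 3; pairs: (0,2), (1,3), (2,4)

α = atan 0.35 = 19.29°;  2α = 38.58°
n_0 = (+0.1864, -0.9825)
n_1 = (+0.6748, -0.7380)
n_2 = (+0.3205, +0.9472)
n_3 = (-0.8786, +0.4775)
n_4 = (-0.7161, -0.6980)
  (0,1): δ = 148.31°  ·
  (0,2): δ = 29.44°  ✓
  (0,3): δ = 50.73°  ·
  (0,4): δ = 123.52°  ·
  (1,2): δ = 61.13°  ·
  (1,3): δ = 19.04°  ✓
  (1,4): δ = 91.83°  ·
  (2,3): δ = 99.83°  ·
  (2,4): δ = 27.04°  ✓
  (3,4): δ = 107.21°  ·
antipodal pairs: 3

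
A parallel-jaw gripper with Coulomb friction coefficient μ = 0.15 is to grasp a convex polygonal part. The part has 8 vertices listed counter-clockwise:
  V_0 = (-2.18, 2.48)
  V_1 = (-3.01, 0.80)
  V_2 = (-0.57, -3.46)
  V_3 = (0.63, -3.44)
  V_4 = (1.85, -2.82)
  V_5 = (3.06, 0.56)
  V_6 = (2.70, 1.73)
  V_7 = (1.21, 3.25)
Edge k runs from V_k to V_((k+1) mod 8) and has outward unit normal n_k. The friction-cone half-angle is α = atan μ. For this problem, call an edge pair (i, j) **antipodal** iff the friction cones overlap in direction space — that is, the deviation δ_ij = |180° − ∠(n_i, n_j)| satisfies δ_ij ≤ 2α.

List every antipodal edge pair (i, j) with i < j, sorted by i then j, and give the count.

α = atan 0.15 = 8.53°;  2α = 17.06°
n_0 = (-0.8966, +0.4429)
n_1 = (-0.8677, -0.4970)
n_2 = (+0.0167, -0.9999)
n_3 = (+0.4530, -0.8915)
n_4 = (+0.9415, -0.3370)
n_5 = (+0.9558, +0.2941)
n_6 = (+0.7141, +0.7000)
n_7 = (-0.2215, +0.9752)
  (0,1): δ = 123.91°  ·
  (0,2): δ = 62.75°  ·
  (0,3): δ = 36.77°  ·
  (0,4): δ = 6.59°  ✓
  (0,5): δ = 43.39°  ·
  (0,6): δ = 70.72°  ·
  (0,7): δ = 129.09°  ·
  (1,2): δ = 118.85°  ·
  (1,3): δ = 92.86°  ·
  (1,4): δ = 49.50°  ·
  (1,5): δ = 12.70°  ✓
  (1,6): δ = 14.63°  ✓
  (1,7): δ = 72.99°  ·
  (2,3): δ = 154.02°  ·
  (2,4): δ = 110.65°  ·
  (2,5): δ = 73.85°  ·
  (2,6): δ = 46.53°  ·
  (2,7): δ = 11.84°  ✓
  (3,4): δ = 136.64°  ·
  (3,5): δ = 99.84°  ·
  (3,6): δ = 72.51°  ·
  (3,7): δ = 14.14°  ✓
  (4,5): δ = 143.20°  ·
  (4,6): δ = 115.87°  ·
  (4,7): δ = 57.51°  ·
  (5,6): δ = 152.67°  ·
  (5,7): δ = 94.31°  ·
  (6,7): δ = 121.63°  ·
antipodal pairs: 5

count = 5; pairs: (0,4), (1,5), (1,6), (2,7), (3,7)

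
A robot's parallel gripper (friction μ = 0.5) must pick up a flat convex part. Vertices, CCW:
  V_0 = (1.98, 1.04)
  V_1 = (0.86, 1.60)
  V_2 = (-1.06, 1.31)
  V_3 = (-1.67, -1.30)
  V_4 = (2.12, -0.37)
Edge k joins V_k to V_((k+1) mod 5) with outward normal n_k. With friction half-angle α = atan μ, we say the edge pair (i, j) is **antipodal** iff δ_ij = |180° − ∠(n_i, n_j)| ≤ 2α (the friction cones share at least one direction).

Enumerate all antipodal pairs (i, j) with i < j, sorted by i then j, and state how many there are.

count = 3; pairs: (0,3), (1,3), (2,4)

α = atan 0.5 = 26.57°;  2α = 53.13°
n_0 = (+0.4472, +0.8944)
n_1 = (-0.1493, +0.9888)
n_2 = (-0.9738, +0.2276)
n_3 = (+0.2383, -0.9712)
n_4 = (+0.9951, +0.0988)
  (0,1): δ = 144.85°  ·
  (0,2): δ = 76.59°  ·
  (0,3): δ = 40.35°  ✓
  (0,4): δ = 122.24°  ·
  (1,2): δ = 111.74°  ·
  (1,3): δ = 5.20°  ✓
  (1,4): δ = 87.08°  ·
  (2,3): δ = 63.06°  ·
  (2,4): δ = 18.83°  ✓
  (3,4): δ = 98.12°  ·
antipodal pairs: 3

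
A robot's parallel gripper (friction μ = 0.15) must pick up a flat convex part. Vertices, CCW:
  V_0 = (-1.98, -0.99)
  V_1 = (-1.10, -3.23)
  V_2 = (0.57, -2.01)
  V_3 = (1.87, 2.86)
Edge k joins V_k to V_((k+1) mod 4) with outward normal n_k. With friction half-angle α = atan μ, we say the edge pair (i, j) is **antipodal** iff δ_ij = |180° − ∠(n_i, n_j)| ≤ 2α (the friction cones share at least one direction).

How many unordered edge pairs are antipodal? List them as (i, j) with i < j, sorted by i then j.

count = 1; pairs: (1,3)

α = atan 0.15 = 8.53°;  2α = 17.06°
n_0 = (-0.9308, -0.3657)
n_1 = (+0.5899, -0.8075)
n_2 = (+0.9662, -0.2579)
n_3 = (-0.7071, +0.7071)
  (0,1): δ = 75.30°  ·
  (0,2): δ = 36.39°  ·
  (0,3): δ = 113.55°  ·
  (1,2): δ = 141.10°  ·
  (1,3): δ = 8.85°  ✓
  (2,3): δ = 30.05°  ·
antipodal pairs: 1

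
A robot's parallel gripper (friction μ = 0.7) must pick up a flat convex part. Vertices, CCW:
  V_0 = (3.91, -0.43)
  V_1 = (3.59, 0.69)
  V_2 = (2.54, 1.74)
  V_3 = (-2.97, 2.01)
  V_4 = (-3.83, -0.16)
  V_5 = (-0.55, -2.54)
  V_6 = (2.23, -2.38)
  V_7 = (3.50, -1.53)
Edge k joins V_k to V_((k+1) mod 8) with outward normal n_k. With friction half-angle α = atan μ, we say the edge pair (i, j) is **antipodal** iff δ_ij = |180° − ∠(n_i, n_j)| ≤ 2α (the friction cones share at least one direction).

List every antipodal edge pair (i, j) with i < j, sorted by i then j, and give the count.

α = atan 0.7 = 34.99°;  2α = 69.98°
n_0 = (+0.9615, +0.2747)
n_1 = (+0.7071, +0.7071)
n_2 = (+0.0489, +0.9988)
n_3 = (-0.9297, +0.3684)
n_4 = (-0.5873, -0.8094)
n_5 = (+0.0575, -0.9983)
n_6 = (+0.5562, -0.8310)
n_7 = (+0.9370, -0.3493)
  (0,1): δ = 150.95°  ·
  (0,2): δ = 108.75°  ·
  (0,3): δ = 37.56°  ✓
  (0,4): δ = 38.09°  ✓
  (0,5): δ = 77.35°  ·
  (0,6): δ = 107.85°  ·
  (0,7): δ = 143.61°  ·
  (1,2): δ = 137.81°  ·
  (1,3): δ = 66.62°  ✓
  (1,4): δ = 9.03°  ✓
  (1,5): δ = 48.29°  ✓
  (1,6): δ = 78.79°  ·
  (1,7): δ = 114.56°  ·
  (2,3): δ = 108.81°  ·
  (2,4): δ = 33.16°  ✓
  (2,5): δ = 6.10°  ✓
  (2,6): δ = 36.60°  ✓
  (2,7): δ = 72.36°  ·
  (3,4): δ = 104.35°  ·
  (3,5): δ = 65.09°  ✓
  (3,6): δ = 34.59°  ✓
  (3,7): δ = 1.18°  ✓
  (4,5): δ = 140.74°  ·
  (4,6): δ = 110.24°  ·
  (4,7): δ = 74.48°  ·
  (5,6): δ = 149.50°  ·
  (5,7): δ = 113.74°  ·
  (6,7): δ = 144.24°  ·
antipodal pairs: 11

count = 11; pairs: (0,3), (0,4), (1,3), (1,4), (1,5), (2,4), (2,5), (2,6), (3,5), (3,6), (3,7)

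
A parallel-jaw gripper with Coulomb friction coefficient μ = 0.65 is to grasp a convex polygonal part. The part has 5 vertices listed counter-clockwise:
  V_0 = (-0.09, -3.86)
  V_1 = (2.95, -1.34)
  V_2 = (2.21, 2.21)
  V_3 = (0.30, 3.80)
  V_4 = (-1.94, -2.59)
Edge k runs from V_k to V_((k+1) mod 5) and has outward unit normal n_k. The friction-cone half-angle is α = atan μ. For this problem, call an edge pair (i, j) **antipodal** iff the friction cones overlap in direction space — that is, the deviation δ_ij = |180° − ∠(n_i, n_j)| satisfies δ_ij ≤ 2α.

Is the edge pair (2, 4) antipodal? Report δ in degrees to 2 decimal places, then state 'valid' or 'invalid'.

α = atan 0.65 = 33.02°;  2α = 66.05°
edge 2: e_2 = (-1.91, +1.59);  n_2 = (+0.6398, +0.7686)
edge 4: e_4 = (+1.85, -1.27);  n_4 = (-0.5660, -0.8244)
∠(n_2, n_4) = 174.69°
δ = |180° − 174.69°| = 5.31°
5.31° ≤ 2α = 66.05°  →  valid

δ = 5.31°, valid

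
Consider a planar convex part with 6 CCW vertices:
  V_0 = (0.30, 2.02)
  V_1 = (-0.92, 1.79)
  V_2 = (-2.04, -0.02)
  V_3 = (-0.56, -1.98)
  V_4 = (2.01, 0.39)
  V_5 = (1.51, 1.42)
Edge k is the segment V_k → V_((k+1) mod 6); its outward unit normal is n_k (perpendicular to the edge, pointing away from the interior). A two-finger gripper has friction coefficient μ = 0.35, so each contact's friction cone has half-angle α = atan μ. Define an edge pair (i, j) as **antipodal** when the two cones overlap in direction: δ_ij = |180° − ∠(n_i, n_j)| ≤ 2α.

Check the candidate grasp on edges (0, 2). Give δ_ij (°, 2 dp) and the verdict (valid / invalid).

α = atan 0.35 = 19.29°;  2α = 38.58°
edge 0: e_0 = (-1.22, -0.23);  n_0 = (-0.1853, +0.9827)
edge 2: e_2 = (+1.48, -1.96);  n_2 = (-0.7980, -0.6026)
∠(n_0, n_2) = 116.38°
δ = |180° − 116.38°| = 63.62°
63.62° > 2α = 38.58°  →  invalid

δ = 63.62°, invalid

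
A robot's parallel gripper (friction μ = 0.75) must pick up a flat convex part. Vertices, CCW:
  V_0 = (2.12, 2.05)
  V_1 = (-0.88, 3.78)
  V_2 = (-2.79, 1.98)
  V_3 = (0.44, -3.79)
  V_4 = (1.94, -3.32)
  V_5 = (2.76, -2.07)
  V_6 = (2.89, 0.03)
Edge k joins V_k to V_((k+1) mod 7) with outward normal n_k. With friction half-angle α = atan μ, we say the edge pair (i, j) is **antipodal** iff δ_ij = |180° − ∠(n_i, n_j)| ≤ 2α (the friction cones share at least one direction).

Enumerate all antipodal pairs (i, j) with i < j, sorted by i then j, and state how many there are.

count = 9; pairs: (0,2), (0,3), (1,3), (1,4), (1,5), (1,6), (2,4), (2,5), (2,6)

α = atan 0.75 = 36.87°;  2α = 73.74°
n_0 = (+0.4996, +0.8663)
n_1 = (-0.6858, +0.7278)
n_2 = (-0.8726, -0.4885)
n_3 = (+0.2990, -0.9543)
n_4 = (+0.8361, -0.5485)
n_5 = (+0.9981, -0.0618)
n_6 = (+0.9344, +0.3562)
  (0,1): δ = 106.73°  ·
  (0,2): δ = 30.79°  ✓
  (0,3): δ = 47.37°  ✓
  (0,4): δ = 86.71°  ·
  (0,5): δ = 116.43°  ·
  (0,6): δ = 140.84°  ·
  (1,2): δ = 104.06°  ·
  (1,3): δ = 25.90°  ✓
  (1,4): δ = 13.43°  ✓
  (1,5): δ = 43.16°  ✓
  (1,6): δ = 67.56°  ✓
  (2,3): δ = 101.84°  ·
  (2,4): δ = 62.50°  ✓
  (2,5): δ = 32.78°  ✓
  (2,6): δ = 8.37°  ✓
  (3,4): δ = 140.66°  ·
  (3,5): δ = 110.94°  ·
  (3,6): δ = 86.53°  ·
  (4,5): δ = 150.28°  ·
  (4,6): δ = 125.87°  ·
  (5,6): δ = 155.59°  ·
antipodal pairs: 9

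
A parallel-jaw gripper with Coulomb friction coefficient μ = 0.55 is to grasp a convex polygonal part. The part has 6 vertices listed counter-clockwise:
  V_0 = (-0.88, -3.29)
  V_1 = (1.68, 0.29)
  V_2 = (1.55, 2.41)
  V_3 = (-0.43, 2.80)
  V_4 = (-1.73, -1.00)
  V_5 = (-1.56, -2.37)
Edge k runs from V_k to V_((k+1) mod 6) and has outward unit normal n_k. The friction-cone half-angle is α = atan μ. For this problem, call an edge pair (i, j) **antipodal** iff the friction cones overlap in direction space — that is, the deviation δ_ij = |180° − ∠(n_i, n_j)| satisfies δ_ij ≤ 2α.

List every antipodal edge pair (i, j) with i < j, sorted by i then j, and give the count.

α = atan 0.55 = 28.81°;  2α = 57.62°
n_0 = (+0.8134, -0.5817)
n_1 = (+0.9981, +0.0612)
n_2 = (+0.1933, +0.9811)
n_3 = (-0.9462, +0.3237)
n_4 = (-0.9924, -0.1231)
n_5 = (-0.8042, -0.5944)
  (0,1): δ = 140.92°  ·
  (0,2): δ = 65.57°  ·
  (0,3): δ = 16.68°  ✓
  (0,4): δ = 42.64°  ✓
  (0,5): δ = 72.04°  ·
  (1,2): δ = 104.65°  ·
  (1,3): δ = 22.40°  ✓
  (1,4): δ = 3.56°  ✓
  (1,5): δ = 32.96°  ✓
  (2,3): δ = 97.74°  ·
  (2,4): δ = 71.78°  ·
  (2,5): δ = 42.39°  ✓
  (3,4): δ = 154.04°  ·
  (3,5): δ = 124.64°  ·
  (4,5): δ = 150.60°  ·
antipodal pairs: 6

count = 6; pairs: (0,3), (0,4), (1,3), (1,4), (1,5), (2,5)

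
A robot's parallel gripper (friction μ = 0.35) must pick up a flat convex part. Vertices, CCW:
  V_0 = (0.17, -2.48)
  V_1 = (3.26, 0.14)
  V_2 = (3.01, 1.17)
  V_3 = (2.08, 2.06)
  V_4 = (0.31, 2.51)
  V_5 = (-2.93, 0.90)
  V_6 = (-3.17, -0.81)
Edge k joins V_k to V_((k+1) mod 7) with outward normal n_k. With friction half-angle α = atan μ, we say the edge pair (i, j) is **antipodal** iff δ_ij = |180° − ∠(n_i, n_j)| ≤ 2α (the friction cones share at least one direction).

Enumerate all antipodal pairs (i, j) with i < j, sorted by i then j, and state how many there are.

count = 4; pairs: (0,4), (1,5), (2,6), (3,6)

α = atan 0.35 = 19.29°;  2α = 38.58°
n_0 = (+0.6467, -0.7627)
n_1 = (+0.9718, +0.2359)
n_2 = (+0.6914, +0.7225)
n_3 = (+0.2464, +0.9692)
n_4 = (-0.4450, +0.8955)
n_5 = (-0.9903, +0.1390)
n_6 = (-0.4472, -0.8944)
  (0,1): δ = 116.65°  ·
  (0,2): δ = 84.04°  ·
  (0,3): δ = 54.56°  ·
  (0,4): δ = 13.87°  ✓
  (0,5): δ = 41.72°  ·
  (0,6): δ = 113.14°  ·
  (1,2): δ = 147.38°  ·
  (1,3): δ = 117.91°  ·
  (1,4): δ = 77.22°  ·
  (1,5): δ = 21.63°  ✓
  (1,6): δ = 49.79°  ·
  (2,3): δ = 150.52°  ·
  (2,4): δ = 109.84°  ·
  (2,5): δ = 54.25°  ·
  (2,6): δ = 17.18°  ✓
  (3,4): δ = 139.31°  ·
  (3,5): δ = 83.72°  ·
  (3,6): δ = 12.30°  ✓
  (4,5): δ = 124.41°  ·
  (4,6): δ = 52.99°  ·
  (5,6): δ = 108.58°  ·
antipodal pairs: 4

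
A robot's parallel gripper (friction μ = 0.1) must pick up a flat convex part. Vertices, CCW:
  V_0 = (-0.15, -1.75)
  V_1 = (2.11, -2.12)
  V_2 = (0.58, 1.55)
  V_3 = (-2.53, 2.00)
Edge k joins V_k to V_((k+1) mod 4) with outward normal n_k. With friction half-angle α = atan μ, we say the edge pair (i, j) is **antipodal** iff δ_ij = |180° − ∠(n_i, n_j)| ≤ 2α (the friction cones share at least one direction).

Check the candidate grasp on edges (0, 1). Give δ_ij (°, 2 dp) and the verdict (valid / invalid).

δ = 58.07°, invalid

α = atan 0.1 = 5.71°;  2α = 11.42°
edge 0: e_0 = (+2.26, -0.37);  n_0 = (-0.1616, -0.9869)
edge 1: e_1 = (-1.53, +3.67);  n_1 = (+0.9230, +0.3848)
∠(n_0, n_1) = 121.93°
δ = |180° − 121.93°| = 58.07°
58.07° > 2α = 11.42°  →  invalid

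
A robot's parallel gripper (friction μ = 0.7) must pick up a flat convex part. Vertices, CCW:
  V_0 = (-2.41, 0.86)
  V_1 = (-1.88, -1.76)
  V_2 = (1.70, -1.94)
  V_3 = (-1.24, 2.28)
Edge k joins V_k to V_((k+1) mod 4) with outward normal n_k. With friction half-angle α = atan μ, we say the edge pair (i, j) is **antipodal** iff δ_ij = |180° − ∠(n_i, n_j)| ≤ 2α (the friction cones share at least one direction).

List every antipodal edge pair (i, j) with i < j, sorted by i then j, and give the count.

α = atan 0.7 = 34.99°;  2α = 69.98°
n_0 = (-0.9801, -0.1983)
n_1 = (-0.0502, -0.9987)
n_2 = (+0.8205, +0.5716)
n_3 = (-0.7718, +0.6359)
  (0,1): δ = 104.31°  ·
  (0,2): δ = 23.43°  ✓
  (0,3): δ = 129.08°  ·
  (1,2): δ = 52.26°  ✓
  (1,3): δ = 53.39°  ✓
  (2,3): δ = 74.35°  ·
antipodal pairs: 3

count = 3; pairs: (0,2), (1,2), (1,3)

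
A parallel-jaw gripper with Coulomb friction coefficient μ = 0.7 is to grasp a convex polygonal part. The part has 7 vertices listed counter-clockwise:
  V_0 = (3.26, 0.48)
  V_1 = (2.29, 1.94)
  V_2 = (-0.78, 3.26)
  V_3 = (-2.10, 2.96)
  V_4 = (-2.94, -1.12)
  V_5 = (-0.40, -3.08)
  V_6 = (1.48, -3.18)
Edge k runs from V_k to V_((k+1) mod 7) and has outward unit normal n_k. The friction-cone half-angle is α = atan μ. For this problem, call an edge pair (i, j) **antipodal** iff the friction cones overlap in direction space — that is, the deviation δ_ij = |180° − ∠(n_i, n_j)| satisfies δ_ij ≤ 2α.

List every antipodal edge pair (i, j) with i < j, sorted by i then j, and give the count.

α = atan 0.7 = 34.99°;  2α = 69.98°
n_0 = (+0.8329, +0.5534)
n_1 = (+0.3950, +0.9187)
n_2 = (-0.2216, +0.9751)
n_3 = (-0.9795, +0.2017)
n_4 = (-0.6109, -0.7917)
n_5 = (-0.0531, -0.9986)
n_6 = (+0.8993, -0.4374)
  (0,1): δ = 146.87°  ·
  (0,2): δ = 110.80°  ·
  (0,3): δ = 45.23°  ✓
  (0,4): δ = 18.74°  ✓
  (0,5): δ = 53.36°  ✓
  (0,6): δ = 120.47°  ·
  (1,2): δ = 143.93°  ·
  (1,3): δ = 78.37°  ·
  (1,4): δ = 14.39°  ✓
  (1,5): δ = 20.22°  ✓
  (1,6): δ = 87.33°  ·
  (2,3): δ = 114.44°  ·
  (2,4): δ = 50.46°  ✓
  (2,5): δ = 15.85°  ✓
  (2,6): δ = 51.26°  ✓
  (3,4): δ = 116.02°  ·
  (3,5): δ = 81.41°  ·
  (3,6): δ = 14.30°  ✓
  (4,5): δ = 145.39°  ·
  (4,6): δ = 78.28°  ·
  (5,6): δ = 112.89°  ·
antipodal pairs: 9

count = 9; pairs: (0,3), (0,4), (0,5), (1,4), (1,5), (2,4), (2,5), (2,6), (3,6)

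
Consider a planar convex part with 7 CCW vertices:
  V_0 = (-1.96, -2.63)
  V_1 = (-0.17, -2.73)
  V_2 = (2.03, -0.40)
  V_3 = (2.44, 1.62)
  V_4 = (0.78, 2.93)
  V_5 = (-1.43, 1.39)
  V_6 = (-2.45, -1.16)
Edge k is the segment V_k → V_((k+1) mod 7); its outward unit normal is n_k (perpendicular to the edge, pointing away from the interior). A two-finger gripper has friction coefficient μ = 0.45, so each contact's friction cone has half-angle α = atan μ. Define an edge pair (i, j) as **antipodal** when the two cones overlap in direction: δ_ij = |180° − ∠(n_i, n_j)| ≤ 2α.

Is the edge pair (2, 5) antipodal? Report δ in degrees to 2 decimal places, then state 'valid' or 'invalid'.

α = atan 0.45 = 24.23°;  2α = 48.46°
edge 2: e_2 = (+0.41, +2.02);  n_2 = (+0.9800, -0.1989)
edge 5: e_5 = (-1.02, -2.55);  n_5 = (-0.9285, +0.3714)
∠(n_2, n_5) = 169.67°
δ = |180° − 169.67°| = 10.33°
10.33° ≤ 2α = 48.46°  →  valid

δ = 10.33°, valid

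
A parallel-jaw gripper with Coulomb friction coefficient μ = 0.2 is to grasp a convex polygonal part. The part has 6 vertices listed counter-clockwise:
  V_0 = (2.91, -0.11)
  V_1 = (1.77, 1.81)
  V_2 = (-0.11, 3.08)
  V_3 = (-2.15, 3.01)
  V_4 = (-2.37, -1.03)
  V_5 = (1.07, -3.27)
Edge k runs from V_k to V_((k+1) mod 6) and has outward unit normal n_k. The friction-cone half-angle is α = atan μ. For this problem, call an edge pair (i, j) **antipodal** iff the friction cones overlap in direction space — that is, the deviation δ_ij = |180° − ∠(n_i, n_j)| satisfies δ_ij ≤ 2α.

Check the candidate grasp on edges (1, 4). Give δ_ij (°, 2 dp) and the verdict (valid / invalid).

α = atan 0.2 = 11.31°;  2α = 22.62°
edge 1: e_1 = (-1.88, +1.27);  n_1 = (+0.5598, +0.8286)
edge 4: e_4 = (+3.44, -2.24);  n_4 = (-0.5457, -0.8380)
∠(n_1, n_4) = 179.03°
δ = |180° − 179.03°| = 0.97°
0.97° ≤ 2α = 22.62°  →  valid

δ = 0.97°, valid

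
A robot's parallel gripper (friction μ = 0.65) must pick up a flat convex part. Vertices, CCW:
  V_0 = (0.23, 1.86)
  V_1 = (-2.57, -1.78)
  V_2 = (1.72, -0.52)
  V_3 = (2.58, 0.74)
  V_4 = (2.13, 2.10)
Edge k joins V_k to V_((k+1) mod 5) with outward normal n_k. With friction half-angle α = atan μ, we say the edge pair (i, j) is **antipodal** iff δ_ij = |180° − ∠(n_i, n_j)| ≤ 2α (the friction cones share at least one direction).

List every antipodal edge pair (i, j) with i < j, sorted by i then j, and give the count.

α = atan 0.65 = 33.02°;  2α = 66.05°
n_0 = (-0.7926, +0.6097)
n_1 = (+0.2818, -0.9595)
n_2 = (+0.8259, -0.5637)
n_3 = (+0.9494, +0.3141)
n_4 = (-0.1253, +0.9921)
  (0,1): δ = 36.06°  ✓
  (0,2): δ = 3.25°  ✓
  (0,3): δ = 55.88°  ✓
  (0,4): δ = 134.77°  ·
  (1,2): δ = 140.68°  ·
  (1,3): δ = 88.06°  ·
  (1,4): δ = 9.17°  ✓
  (2,3): δ = 127.38°  ·
  (2,4): δ = 48.49°  ✓
  (3,4): δ = 101.11°  ·
antipodal pairs: 5

count = 5; pairs: (0,1), (0,2), (0,3), (1,4), (2,4)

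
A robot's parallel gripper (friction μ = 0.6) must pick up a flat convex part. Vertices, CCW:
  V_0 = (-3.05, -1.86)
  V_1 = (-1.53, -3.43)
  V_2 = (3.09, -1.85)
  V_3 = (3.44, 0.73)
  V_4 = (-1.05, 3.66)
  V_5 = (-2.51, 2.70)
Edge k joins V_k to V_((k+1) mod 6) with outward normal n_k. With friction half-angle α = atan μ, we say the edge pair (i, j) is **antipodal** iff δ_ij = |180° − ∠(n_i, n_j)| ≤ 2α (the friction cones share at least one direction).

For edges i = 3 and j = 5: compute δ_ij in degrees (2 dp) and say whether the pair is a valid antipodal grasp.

α = atan 0.6 = 30.96°;  2α = 61.93°
edge 3: e_3 = (-4.49, +2.93);  n_3 = (+0.5465, +0.8375)
edge 5: e_5 = (-0.54, -4.56);  n_5 = (-0.9931, +0.1176)
∠(n_3, n_5) = 116.37°
δ = |180° − 116.37°| = 63.63°
63.63° > 2α = 61.93°  →  invalid

δ = 63.63°, invalid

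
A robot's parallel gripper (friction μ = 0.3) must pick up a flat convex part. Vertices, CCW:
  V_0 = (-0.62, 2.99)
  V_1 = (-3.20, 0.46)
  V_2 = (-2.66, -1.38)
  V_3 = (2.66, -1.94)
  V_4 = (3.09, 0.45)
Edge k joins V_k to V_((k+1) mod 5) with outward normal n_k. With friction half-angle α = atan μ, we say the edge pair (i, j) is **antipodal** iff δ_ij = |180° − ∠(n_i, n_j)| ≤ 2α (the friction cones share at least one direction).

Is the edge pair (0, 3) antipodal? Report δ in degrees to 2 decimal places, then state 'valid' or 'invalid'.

α = atan 0.3 = 16.70°;  2α = 33.40°
edge 0: e_0 = (-2.58, -2.53);  n_0 = (-0.7002, +0.7140)
edge 3: e_3 = (+0.43, +2.39);  n_3 = (+0.9842, -0.1771)
∠(n_0, n_3) = 144.64°
δ = |180° − 144.64°| = 35.36°
35.36° > 2α = 33.40°  →  invalid

δ = 35.36°, invalid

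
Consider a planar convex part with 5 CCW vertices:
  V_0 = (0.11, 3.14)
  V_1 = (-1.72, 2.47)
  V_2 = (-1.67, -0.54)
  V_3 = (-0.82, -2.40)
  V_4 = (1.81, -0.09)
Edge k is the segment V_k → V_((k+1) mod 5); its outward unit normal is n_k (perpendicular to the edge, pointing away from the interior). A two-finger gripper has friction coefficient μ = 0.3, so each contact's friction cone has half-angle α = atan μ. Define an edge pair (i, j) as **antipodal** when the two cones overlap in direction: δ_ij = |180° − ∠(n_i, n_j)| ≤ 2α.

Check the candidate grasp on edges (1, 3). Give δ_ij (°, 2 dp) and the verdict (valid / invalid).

δ = 49.66°, invalid

α = atan 0.3 = 16.70°;  2α = 33.40°
edge 1: e_1 = (+0.05, -3.01);  n_1 = (-0.9999, -0.0166)
edge 3: e_3 = (+2.63, +2.31);  n_3 = (+0.6599, -0.7513)
∠(n_1, n_3) = 130.34°
δ = |180° − 130.34°| = 49.66°
49.66° > 2α = 33.40°  →  invalid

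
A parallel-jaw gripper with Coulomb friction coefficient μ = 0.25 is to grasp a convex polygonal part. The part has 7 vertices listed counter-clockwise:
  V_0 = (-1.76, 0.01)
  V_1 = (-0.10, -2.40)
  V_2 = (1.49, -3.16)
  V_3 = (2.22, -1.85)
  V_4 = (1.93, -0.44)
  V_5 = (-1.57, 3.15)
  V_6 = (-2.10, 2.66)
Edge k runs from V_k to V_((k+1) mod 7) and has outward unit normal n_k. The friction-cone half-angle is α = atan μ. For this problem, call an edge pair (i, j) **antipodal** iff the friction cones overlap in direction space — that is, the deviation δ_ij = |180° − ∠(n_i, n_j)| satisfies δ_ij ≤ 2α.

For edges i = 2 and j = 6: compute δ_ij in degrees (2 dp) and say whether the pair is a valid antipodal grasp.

α = atan 0.25 = 14.04°;  2α = 28.07°
edge 2: e_2 = (+0.73, +1.31);  n_2 = (+0.8735, -0.4868)
edge 6: e_6 = (+0.34, -2.65);  n_6 = (-0.9919, -0.1273)
∠(n_2, n_6) = 143.56°
δ = |180° − 143.56°| = 36.44°
36.44° > 2α = 28.07°  →  invalid

δ = 36.44°, invalid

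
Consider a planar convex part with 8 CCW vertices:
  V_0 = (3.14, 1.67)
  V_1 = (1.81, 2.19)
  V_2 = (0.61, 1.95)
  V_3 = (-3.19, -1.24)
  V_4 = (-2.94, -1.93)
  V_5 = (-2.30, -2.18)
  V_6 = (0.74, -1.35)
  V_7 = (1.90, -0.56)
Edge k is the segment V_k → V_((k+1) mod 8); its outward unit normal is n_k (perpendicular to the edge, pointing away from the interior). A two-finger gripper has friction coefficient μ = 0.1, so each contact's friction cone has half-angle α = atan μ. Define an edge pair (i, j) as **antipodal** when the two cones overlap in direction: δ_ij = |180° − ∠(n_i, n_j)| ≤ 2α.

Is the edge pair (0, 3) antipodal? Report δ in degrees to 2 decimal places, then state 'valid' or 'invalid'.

α = atan 0.1 = 5.71°;  2α = 11.42°
edge 0: e_0 = (-1.33, +0.52);  n_0 = (+0.3641, +0.9313)
edge 3: e_3 = (+0.25, -0.69);  n_3 = (-0.9402, -0.3406)
∠(n_0, n_3) = 131.27°
δ = |180° − 131.27°| = 48.73°
48.73° > 2α = 11.42°  →  invalid

δ = 48.73°, invalid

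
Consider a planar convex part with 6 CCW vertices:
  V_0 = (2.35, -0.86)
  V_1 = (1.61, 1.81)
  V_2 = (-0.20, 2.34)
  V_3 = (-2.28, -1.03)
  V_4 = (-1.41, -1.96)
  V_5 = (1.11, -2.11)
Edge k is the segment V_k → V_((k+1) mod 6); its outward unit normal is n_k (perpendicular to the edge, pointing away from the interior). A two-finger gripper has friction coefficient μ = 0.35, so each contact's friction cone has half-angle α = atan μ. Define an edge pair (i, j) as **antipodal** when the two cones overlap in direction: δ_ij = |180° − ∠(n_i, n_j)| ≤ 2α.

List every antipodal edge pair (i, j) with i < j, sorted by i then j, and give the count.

α = atan 0.35 = 19.29°;  2α = 38.58°
n_0 = (+0.9637, +0.2671)
n_1 = (+0.2810, +0.9597)
n_2 = (-0.8510, +0.5252)
n_3 = (-0.7303, -0.6832)
n_4 = (-0.0594, -0.9982)
n_5 = (+0.7099, -0.7043)
  (0,1): δ = 121.81°  ·
  (0,2): δ = 47.17°  ·
  (0,3): δ = 27.60°  ✓
  (0,4): δ = 71.10°  ·
  (0,5): δ = 119.74°  ·
  (1,2): δ = 105.36°  ·
  (1,3): δ = 30.59°  ✓
  (1,4): δ = 12.91°  ✓
  (1,5): δ = 61.55°  ·
  (2,3): δ = 105.23°  ·
  (2,4): δ = 61.72°  ·
  (2,5): δ = 13.09°  ✓
  (3,4): δ = 136.50°  ·
  (3,5): δ = 87.86°  ·
  (4,5): δ = 131.36°  ·
antipodal pairs: 4

count = 4; pairs: (0,3), (1,3), (1,4), (2,5)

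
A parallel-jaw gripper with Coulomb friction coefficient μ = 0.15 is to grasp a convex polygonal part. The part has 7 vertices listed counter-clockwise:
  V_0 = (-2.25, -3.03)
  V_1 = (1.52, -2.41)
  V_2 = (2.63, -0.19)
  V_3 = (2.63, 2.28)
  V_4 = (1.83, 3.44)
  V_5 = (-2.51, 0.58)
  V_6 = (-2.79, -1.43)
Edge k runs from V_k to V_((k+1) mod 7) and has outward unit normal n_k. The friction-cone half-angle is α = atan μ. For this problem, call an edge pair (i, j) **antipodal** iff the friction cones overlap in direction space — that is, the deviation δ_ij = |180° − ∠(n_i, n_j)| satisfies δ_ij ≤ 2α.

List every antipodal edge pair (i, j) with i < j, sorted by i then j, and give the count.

count = 2; pairs: (2,5), (3,6)

α = atan 0.15 = 8.53°;  2α = 17.06°
n_0 = (+0.1623, -0.9867)
n_1 = (+0.8944, -0.4472)
n_2 = (+1.0000, -0.0000)
n_3 = (+0.8232, +0.5677)
n_4 = (-0.5503, +0.8350)
n_5 = (-0.9904, +0.1380)
n_6 = (-0.9475, -0.3198)
  (0,1): δ = 125.90°  ·
  (0,2): δ = 99.34°  ·
  (0,3): δ = 64.75°  ·
  (0,4): δ = 24.05°  ·
  (0,5): δ = 72.73°  ·
  (0,6): δ = 99.31°  ·
  (1,2): δ = 153.43°  ·
  (1,3): δ = 118.84°  ·
  (1,4): δ = 30.05°  ·
  (1,5): δ = 18.63°  ·
  (1,6): δ = 45.21°  ·
  (2,3): δ = 145.41°  ·
  (2,4): δ = 56.62°  ·
  (2,5): δ = 7.93°  ✓
  (2,6): δ = 18.65°  ·
  (3,4): δ = 91.21°  ·
  (3,5): δ = 42.52°  ·
  (3,6): δ = 15.94°  ✓
  (4,5): δ = 131.31°  ·
  (4,6): δ = 104.73°  ·
  (5,6): δ = 153.42°  ·
antipodal pairs: 2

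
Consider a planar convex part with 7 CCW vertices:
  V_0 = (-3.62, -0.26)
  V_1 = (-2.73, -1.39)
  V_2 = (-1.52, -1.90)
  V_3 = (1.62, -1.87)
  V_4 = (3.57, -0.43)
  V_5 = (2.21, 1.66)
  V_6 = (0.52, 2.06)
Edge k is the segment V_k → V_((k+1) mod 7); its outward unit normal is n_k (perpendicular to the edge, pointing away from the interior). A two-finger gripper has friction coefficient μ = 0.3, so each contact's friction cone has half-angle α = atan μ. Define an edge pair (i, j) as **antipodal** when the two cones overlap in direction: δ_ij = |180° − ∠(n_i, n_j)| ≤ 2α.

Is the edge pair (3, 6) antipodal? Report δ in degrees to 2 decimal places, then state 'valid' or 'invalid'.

δ = 7.18°, valid

α = atan 0.3 = 16.70°;  2α = 33.40°
edge 3: e_3 = (+1.95, +1.44);  n_3 = (+0.5940, -0.8044)
edge 6: e_6 = (-4.14, -2.32);  n_6 = (-0.4889, +0.8724)
∠(n_3, n_6) = 172.82°
δ = |180° − 172.82°| = 7.18°
7.18° ≤ 2α = 33.40°  →  valid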